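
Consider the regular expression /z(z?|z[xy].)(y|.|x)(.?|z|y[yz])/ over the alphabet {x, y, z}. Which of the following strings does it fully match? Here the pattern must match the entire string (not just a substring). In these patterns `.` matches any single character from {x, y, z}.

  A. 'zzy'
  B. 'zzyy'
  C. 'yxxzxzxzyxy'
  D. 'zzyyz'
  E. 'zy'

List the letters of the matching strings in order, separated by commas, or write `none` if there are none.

A. 'zzy' → match
B. 'zzyy' → match
C. 'yxxzxzxzyxy' → no match — must start with 'z'
D. 'zzyyz' → match
E. 'zy' → match

A, B, D, E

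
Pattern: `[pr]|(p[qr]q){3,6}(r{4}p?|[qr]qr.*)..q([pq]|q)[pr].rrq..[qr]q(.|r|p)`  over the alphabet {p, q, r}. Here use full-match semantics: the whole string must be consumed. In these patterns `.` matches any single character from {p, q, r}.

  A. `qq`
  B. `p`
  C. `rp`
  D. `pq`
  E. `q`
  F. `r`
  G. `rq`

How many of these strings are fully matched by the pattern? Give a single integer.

A → no match
B → match
C → no match
D → no match
E → no match
F → match
G → no match
Total matched: 2

2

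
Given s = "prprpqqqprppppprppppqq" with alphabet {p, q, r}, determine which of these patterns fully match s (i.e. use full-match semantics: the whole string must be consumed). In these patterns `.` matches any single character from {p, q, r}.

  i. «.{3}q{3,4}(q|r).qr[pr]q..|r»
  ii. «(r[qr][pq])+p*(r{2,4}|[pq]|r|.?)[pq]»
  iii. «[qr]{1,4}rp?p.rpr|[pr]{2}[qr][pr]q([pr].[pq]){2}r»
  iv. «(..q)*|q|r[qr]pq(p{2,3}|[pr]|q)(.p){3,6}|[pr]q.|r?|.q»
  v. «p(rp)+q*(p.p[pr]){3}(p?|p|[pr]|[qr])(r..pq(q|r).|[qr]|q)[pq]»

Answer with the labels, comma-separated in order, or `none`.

i → no match
ii → no match — must start with "r"
iii → no match
iv → no match
v → match

v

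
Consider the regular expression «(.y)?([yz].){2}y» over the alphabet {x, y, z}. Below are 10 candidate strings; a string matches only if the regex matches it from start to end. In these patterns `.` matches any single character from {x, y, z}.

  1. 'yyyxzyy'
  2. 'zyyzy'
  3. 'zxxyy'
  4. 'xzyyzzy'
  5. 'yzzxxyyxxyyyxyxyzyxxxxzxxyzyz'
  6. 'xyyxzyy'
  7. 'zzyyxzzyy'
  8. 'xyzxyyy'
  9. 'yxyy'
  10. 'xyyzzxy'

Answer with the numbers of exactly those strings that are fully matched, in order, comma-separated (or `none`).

1 → match
2 → match
3 → no match
4 → no match
5 → no match — must end with 'y'
6 → match
7 → no match
8 → match
9 → no match
10 → match

1, 2, 6, 8, 10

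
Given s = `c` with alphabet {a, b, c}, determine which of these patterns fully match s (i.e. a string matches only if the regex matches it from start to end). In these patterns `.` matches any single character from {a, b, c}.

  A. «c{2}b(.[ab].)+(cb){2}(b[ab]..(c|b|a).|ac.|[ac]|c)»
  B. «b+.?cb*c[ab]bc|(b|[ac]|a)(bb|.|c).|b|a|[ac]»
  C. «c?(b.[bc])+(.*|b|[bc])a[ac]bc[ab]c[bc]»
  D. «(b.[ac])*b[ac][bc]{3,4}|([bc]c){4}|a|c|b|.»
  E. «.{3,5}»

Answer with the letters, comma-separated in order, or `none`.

B, D

A → no match
B → match
C → no match
D → match
E → no match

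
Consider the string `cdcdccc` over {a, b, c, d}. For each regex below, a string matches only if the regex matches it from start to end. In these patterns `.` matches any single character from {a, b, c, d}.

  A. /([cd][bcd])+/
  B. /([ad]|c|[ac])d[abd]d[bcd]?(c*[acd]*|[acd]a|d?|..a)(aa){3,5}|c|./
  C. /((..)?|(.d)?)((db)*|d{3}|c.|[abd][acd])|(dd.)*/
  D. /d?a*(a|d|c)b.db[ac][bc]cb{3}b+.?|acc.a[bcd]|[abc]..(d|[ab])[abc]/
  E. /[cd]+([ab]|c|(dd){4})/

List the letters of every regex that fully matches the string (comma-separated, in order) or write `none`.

A → no match
B → no match
C → no match
D → no match
E → match

E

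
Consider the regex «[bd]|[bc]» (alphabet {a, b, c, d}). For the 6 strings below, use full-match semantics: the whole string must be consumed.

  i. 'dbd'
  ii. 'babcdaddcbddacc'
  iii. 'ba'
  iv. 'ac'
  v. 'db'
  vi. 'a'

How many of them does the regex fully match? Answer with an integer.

0

i → no match
ii → no match
iii → no match
iv → no match
v → no match
vi → no match
Total matched: 0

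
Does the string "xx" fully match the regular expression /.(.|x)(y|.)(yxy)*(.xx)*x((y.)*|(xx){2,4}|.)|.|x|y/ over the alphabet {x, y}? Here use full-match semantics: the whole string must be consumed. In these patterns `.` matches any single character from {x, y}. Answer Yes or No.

No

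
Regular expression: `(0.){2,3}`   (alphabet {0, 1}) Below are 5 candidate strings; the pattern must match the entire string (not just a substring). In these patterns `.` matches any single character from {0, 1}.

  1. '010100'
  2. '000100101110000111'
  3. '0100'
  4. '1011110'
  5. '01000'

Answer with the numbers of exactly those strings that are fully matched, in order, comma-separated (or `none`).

1, 3

1 → match
2 → no match
3 → match
4 → no match — must start with '0'
5 → no match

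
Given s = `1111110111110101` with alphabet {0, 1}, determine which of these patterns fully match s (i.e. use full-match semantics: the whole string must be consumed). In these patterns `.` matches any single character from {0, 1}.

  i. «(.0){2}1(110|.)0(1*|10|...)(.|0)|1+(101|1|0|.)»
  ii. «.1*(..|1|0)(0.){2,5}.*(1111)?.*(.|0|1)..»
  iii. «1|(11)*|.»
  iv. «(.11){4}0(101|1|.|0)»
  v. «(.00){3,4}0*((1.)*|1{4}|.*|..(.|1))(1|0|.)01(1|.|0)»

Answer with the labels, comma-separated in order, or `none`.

i → no match
ii → no match
iii → no match
iv → match
v → no match

iv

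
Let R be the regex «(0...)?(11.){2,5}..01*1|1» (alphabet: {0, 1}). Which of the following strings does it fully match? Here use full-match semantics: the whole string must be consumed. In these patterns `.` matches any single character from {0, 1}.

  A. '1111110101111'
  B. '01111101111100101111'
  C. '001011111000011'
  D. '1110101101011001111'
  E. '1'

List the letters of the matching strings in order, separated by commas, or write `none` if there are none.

A → match
B → match
C → match
D → no match
E. '1' → match

A, B, C, E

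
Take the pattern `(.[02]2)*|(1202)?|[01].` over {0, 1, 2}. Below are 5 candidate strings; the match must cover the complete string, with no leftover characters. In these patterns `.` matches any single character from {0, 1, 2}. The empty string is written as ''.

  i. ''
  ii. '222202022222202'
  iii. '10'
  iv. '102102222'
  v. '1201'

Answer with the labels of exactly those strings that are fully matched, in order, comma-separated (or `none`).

i, ii, iii, iv

i. '' → match
ii → match
iii. '10' → match
iv. '102102222' → match
v. '1201' → no match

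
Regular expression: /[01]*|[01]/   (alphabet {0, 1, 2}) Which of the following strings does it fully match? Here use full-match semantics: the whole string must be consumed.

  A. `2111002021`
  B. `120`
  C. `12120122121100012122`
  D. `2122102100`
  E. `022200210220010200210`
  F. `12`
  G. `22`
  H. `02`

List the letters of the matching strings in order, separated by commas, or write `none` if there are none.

none

A → no match
B → no match
C → no match
D → no match
E → no match
F → no match
G → no match
H → no match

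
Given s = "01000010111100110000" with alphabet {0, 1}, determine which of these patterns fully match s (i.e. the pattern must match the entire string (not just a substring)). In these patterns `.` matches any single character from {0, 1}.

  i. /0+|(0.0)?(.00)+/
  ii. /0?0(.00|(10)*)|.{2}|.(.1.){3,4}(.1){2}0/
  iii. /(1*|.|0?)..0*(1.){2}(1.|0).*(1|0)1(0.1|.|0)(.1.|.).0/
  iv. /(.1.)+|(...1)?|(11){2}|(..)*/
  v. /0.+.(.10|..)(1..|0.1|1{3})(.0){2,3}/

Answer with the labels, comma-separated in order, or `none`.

iii, iv, v

i → no match
ii → no match
iii → match
iv → match
v → match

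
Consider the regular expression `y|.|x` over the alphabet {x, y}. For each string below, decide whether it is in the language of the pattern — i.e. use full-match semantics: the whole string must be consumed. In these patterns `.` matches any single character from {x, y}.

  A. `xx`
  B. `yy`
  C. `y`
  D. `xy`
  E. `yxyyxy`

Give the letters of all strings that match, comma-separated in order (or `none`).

C

A. `xx` → no match
B. `yy` → no match
C. `y` → match
D. `xy` → no match
E. `yxyyxy` → no match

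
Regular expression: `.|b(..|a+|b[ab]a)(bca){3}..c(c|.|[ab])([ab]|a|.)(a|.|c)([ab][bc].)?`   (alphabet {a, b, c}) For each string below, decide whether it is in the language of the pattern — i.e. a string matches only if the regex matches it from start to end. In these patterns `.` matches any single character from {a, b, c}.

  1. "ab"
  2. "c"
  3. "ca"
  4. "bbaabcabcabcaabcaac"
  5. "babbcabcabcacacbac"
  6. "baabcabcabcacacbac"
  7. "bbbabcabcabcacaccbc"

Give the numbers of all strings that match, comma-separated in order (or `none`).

1 → no match
2 → match
3 → no match
4 → match
5 → match
6 → match
7 → match

2, 4, 5, 6, 7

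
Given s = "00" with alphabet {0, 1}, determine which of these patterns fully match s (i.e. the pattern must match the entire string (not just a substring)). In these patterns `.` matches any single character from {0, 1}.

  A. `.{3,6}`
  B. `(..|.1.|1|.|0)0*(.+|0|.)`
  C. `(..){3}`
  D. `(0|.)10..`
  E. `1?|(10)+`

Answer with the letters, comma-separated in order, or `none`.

B

A → no match
B → match
C → no match
D → no match
E → no match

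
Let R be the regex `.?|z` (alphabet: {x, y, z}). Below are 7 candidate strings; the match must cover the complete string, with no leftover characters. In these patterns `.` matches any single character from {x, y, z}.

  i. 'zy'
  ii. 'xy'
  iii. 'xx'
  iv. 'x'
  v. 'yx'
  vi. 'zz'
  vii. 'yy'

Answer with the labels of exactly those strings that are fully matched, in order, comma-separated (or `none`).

iv

i. 'zy' → no match
ii. 'xy' → no match
iii. 'xx' → no match
iv. 'x' → match
v. 'yx' → no match
vi. 'zz' → no match
vii. 'yy' → no match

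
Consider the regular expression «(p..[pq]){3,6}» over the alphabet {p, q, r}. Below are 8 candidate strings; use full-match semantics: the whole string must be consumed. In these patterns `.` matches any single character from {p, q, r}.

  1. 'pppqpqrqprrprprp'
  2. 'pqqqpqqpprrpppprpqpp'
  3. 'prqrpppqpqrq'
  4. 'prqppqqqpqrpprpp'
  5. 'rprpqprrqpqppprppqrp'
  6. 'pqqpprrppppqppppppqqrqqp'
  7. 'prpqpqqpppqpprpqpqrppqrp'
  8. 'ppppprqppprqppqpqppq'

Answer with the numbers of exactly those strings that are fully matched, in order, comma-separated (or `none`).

1 → no match
2 → no match
3. 'prqrpppqpqrq' → no match
4 → match
5 → no match — must start with 'p'
6 → no match
7 → match
8 → no match

4, 7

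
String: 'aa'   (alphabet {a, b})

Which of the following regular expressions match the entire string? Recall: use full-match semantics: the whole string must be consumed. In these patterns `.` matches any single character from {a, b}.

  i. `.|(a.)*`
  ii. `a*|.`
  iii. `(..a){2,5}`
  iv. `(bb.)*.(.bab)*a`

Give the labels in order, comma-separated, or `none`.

i → match
ii → match
iii → no match
iv → match

i, ii, iv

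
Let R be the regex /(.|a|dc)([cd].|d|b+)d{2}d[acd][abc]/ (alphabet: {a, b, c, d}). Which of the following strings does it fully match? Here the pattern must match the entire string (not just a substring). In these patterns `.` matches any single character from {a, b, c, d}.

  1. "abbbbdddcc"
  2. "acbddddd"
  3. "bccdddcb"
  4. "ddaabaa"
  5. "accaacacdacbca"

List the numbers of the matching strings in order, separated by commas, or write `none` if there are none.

1, 3

1. "abbbbdddcc" → match
2. "acbddddd" → no match
3. "bccdddcb" → match
4. "ddaabaa" → no match
5 → no match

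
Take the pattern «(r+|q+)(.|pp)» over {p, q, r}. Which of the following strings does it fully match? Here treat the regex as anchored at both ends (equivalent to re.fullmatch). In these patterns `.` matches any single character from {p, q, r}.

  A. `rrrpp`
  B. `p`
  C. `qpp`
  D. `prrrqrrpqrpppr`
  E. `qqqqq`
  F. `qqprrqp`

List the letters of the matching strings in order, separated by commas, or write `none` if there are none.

A → match
B → no match
C → match
D → no match
E → match
F → no match

A, C, E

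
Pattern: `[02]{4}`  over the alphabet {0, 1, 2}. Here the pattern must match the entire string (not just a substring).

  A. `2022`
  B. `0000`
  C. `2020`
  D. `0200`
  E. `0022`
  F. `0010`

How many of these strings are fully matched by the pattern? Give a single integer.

A. `2022` → match
B. `0000` → match
C. `2020` → match
D. `0200` → match
E. `0022` → match
F. `0010` → no match
Total matched: 5

5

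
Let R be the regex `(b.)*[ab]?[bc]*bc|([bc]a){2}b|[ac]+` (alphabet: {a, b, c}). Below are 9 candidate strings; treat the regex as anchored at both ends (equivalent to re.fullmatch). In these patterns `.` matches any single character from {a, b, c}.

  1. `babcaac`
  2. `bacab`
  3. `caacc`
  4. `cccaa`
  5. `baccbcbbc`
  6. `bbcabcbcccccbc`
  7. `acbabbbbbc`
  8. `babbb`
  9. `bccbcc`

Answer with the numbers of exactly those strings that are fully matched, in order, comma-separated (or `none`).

1 → no match
2 → match
3 → match
4 → match
5 → match
6 → no match
7 → no match
8 → no match
9 → no match

2, 3, 4, 5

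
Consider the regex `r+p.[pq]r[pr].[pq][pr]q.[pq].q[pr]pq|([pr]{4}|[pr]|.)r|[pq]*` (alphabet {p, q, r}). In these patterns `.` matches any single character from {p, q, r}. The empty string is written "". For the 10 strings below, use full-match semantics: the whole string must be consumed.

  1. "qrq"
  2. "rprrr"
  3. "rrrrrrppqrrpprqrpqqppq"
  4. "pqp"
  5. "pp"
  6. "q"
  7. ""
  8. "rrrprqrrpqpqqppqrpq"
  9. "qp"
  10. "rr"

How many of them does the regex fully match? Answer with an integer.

9

1 → no match
2 → match
3 → match
4 → match
5 → match
6 → match
7 → match
8 → match
9 → match
10 → match
Total matched: 9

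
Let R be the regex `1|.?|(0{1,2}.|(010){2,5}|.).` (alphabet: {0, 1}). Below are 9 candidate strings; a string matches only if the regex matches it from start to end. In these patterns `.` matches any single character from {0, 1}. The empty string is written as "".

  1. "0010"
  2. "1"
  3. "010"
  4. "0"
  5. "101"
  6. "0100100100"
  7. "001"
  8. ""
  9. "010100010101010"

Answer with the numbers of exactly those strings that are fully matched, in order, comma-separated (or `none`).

1. "0010" → match
2. "1" → match
3. "010" → match
4. "0" → match
5. "101" → no match
6. "0100100100" → match
7. "001" → match
8. "" → match
9 → no match

1, 2, 3, 4, 6, 7, 8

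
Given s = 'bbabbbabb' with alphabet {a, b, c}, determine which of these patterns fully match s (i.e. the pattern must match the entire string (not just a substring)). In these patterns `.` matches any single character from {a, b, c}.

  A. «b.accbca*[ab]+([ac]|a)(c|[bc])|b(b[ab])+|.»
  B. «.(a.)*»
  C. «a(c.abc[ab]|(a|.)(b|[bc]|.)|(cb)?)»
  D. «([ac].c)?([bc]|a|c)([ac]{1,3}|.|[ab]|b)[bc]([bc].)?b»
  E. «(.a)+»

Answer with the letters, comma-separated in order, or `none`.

A

A → match
B → no match
C → no match — must start with 'a'
D → no match
E → no match — must end with 'a'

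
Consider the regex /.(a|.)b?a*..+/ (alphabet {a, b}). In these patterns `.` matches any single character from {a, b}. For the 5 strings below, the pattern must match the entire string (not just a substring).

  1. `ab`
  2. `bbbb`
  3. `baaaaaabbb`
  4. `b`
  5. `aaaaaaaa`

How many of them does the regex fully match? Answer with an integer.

3

1 → no match
2 → match
3 → match
4 → no match
5 → match
Total matched: 3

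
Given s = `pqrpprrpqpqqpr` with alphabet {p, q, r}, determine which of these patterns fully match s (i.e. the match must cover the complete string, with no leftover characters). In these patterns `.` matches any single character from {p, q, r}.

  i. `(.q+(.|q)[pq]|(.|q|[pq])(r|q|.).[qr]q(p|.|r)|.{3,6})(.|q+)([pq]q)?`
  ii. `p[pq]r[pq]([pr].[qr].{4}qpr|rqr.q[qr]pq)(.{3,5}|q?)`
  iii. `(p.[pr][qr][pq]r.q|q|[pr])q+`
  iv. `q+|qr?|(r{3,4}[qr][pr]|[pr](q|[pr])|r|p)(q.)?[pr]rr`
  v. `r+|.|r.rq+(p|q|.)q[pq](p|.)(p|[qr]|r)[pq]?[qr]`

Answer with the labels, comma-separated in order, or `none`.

ii

i → no match
ii → match
iii → no match — must end with `q`
iv → no match
v → no match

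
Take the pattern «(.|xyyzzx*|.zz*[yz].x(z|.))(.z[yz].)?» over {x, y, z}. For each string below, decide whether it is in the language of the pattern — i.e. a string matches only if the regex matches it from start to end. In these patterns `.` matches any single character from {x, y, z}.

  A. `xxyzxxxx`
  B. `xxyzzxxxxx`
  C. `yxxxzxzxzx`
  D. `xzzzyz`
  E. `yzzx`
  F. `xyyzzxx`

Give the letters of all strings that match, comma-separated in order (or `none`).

F

A → no match
B → no match
C → no match
D → no match
E → no match
F → match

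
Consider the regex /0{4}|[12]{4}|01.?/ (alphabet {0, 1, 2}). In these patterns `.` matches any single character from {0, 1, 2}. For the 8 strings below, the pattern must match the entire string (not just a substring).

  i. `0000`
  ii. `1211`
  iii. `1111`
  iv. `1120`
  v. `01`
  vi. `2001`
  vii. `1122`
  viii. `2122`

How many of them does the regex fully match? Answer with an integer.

6

i → match
ii → match
iii → match
iv → no match
v → match
vi → no match
vii → match
viii → match
Total matched: 6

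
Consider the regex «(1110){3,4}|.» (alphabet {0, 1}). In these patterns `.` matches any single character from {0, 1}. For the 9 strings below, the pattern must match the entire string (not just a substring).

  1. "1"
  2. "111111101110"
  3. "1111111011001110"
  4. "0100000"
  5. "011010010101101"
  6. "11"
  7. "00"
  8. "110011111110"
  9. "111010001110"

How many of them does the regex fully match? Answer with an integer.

1

1. "1" → match
2. "111111101110" → no match
3 → no match
4. "0100000" → no match
5 → no match
6. "11" → no match
7. "00" → no match
8. "110011111110" → no match
9. "111010001110" → no match
Total matched: 1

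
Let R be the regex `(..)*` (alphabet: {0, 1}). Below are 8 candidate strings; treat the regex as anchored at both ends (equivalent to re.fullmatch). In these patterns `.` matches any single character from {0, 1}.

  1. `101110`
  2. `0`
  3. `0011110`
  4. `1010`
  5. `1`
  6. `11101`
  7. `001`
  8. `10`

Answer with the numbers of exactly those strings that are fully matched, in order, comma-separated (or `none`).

1 → match
2 → no match
3 → no match
4 → match
5 → no match
6 → no match
7 → no match
8 → match

1, 4, 8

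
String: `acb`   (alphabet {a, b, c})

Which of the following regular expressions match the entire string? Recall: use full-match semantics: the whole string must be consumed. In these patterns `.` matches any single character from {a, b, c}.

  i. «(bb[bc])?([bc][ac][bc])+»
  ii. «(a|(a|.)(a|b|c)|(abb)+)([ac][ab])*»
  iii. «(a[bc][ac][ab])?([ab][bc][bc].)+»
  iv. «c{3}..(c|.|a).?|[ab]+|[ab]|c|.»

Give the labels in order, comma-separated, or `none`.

ii

i → no match
ii → match
iii → no match
iv → no match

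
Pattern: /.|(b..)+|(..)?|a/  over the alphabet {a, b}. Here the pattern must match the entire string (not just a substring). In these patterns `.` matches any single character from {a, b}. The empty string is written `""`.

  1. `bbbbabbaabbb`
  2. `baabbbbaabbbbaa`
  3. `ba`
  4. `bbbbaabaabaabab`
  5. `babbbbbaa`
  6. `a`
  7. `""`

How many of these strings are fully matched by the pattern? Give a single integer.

1. `bbbbabbaabbb` → match
2 → match
3. `ba` → match
4 → match
5. `babbbbbaa` → match
6. `a` → match
7. `""` → match
Total matched: 7

7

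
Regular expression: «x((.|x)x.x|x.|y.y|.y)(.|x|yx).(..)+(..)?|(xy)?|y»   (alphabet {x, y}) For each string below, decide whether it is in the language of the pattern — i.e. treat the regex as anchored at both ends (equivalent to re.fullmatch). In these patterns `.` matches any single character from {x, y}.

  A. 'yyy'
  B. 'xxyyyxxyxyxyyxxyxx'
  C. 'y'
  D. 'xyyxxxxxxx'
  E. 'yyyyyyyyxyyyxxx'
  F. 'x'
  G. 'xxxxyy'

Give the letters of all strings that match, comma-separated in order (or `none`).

C

A → no match
B → no match
C → match
D → no match
E → no match
F → no match
G → no match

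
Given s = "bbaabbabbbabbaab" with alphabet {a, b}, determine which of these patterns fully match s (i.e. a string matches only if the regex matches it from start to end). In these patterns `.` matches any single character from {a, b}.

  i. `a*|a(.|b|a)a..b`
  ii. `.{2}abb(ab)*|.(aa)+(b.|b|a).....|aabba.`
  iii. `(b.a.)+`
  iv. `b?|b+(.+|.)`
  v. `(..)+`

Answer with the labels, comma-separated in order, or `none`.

iii, iv, v

i → no match
ii → no match
iii → match
iv → match
v → match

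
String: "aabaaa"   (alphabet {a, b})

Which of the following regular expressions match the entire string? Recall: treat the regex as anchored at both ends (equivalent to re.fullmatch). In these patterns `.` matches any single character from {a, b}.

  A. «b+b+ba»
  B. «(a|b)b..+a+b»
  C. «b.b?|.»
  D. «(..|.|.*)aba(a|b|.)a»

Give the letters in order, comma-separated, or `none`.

D

A → no match — must start with "b"
B → no match — must end with "ab"
C → no match
D → match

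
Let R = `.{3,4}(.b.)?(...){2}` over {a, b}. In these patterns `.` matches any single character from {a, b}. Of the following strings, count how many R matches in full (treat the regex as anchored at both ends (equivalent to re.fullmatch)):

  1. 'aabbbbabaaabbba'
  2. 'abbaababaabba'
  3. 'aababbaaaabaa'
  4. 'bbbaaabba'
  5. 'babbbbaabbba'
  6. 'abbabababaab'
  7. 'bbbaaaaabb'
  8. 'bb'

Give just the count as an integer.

6

1 → no match
2 → match
3 → match
4 → match
5 → match
6 → match
7 → match
8 → no match
Total matched: 6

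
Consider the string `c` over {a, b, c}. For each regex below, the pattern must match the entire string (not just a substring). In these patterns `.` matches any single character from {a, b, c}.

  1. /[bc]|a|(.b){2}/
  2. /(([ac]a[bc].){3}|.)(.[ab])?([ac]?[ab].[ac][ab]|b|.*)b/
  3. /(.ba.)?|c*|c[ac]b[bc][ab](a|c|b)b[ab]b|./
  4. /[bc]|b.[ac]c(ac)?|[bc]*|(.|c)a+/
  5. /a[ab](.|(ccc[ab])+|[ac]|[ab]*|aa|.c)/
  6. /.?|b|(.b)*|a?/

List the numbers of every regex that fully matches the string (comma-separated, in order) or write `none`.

1, 3, 4, 6

1 → match
2 → no match — must end with `b`
3 → match
4 → match
5 → no match — must start with `a`
6 → match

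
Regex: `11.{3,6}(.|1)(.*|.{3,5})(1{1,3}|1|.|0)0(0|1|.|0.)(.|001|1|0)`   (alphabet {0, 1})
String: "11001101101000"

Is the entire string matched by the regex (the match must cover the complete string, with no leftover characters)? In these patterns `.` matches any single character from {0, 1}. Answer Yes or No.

Yes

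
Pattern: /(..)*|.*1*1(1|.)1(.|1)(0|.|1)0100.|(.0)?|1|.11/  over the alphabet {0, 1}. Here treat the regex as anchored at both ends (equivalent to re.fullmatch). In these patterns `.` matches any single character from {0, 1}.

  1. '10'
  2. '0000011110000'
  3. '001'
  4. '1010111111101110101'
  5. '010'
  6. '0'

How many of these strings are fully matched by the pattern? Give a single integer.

1

1 → match
2 → no match
3 → no match
4 → no match
5 → no match
6 → no match
Total matched: 1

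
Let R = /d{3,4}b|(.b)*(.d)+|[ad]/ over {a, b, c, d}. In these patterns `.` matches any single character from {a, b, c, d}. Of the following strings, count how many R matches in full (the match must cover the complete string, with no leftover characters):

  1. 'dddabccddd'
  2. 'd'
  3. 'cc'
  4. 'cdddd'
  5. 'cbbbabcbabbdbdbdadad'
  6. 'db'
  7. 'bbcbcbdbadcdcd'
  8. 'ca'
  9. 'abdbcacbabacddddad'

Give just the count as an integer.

3

1 → no match
2 → match
3 → no match
4 → no match
5 → match
6 → no match
7 → match
8 → no match
9 → no match
Total matched: 3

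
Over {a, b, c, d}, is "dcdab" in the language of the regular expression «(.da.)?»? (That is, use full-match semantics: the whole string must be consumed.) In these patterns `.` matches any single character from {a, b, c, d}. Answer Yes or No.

No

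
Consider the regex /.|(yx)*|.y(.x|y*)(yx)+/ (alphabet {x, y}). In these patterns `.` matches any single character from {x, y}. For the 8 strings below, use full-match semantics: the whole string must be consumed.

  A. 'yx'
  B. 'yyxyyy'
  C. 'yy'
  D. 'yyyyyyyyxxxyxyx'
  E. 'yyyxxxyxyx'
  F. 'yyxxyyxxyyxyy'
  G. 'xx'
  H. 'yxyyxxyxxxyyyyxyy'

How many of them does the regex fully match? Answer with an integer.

A → match
B → no match
C → no match
D → no match
E → no match
F → no match
G → no match
H → no match
Total matched: 1

1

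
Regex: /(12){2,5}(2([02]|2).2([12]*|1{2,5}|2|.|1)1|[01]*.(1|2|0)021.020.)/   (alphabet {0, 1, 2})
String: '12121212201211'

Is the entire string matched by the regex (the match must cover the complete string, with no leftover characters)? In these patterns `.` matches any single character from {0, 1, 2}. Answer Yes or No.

Yes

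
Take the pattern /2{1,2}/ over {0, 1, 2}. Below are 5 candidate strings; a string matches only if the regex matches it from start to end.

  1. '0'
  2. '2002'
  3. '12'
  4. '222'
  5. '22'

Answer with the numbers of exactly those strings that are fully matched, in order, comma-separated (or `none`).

1 → no match — must start with '2'
2 → no match
3 → no match — must start with '2'
4 → no match
5 → match

5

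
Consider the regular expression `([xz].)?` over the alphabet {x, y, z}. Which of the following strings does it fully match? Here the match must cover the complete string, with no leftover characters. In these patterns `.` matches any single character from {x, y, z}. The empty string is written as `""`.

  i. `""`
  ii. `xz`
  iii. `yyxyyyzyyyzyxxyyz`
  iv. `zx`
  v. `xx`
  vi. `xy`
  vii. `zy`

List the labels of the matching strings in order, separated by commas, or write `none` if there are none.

i, ii, iv, v, vi, vii

i. `""` → match
ii. `xz` → match
iii → no match
iv. `zx` → match
v. `xx` → match
vi. `xy` → match
vii. `zy` → match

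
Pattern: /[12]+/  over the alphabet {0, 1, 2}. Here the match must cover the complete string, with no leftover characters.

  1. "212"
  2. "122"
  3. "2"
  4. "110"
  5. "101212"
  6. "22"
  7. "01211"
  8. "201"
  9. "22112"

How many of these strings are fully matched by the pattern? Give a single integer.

1. "212" → match
2. "122" → match
3. "2" → match
4. "110" → no match
5. "101212" → no match
6. "22" → match
7. "01211" → no match
8. "201" → no match
9. "22112" → match
Total matched: 5

5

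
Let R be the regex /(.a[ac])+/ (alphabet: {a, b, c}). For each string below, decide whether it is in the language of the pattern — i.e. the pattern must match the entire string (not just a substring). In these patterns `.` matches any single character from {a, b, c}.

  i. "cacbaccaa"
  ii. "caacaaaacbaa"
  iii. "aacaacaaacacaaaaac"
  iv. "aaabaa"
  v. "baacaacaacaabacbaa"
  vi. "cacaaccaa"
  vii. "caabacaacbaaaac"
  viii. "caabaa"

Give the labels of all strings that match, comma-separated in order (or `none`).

i, ii, iii, iv, v, vi, vii, viii

i → match
ii → match
iii → match
iv → match
v → match
vi → match
vii → match
viii → match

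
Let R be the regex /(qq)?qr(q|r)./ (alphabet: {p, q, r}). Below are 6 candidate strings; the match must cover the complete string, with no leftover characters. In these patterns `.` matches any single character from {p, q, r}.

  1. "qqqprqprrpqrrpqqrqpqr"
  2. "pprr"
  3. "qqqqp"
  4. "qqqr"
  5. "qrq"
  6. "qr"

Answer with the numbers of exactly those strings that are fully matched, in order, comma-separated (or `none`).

1 → no match
2 → no match
3 → no match
4 → no match
5 → no match
6 → no match

none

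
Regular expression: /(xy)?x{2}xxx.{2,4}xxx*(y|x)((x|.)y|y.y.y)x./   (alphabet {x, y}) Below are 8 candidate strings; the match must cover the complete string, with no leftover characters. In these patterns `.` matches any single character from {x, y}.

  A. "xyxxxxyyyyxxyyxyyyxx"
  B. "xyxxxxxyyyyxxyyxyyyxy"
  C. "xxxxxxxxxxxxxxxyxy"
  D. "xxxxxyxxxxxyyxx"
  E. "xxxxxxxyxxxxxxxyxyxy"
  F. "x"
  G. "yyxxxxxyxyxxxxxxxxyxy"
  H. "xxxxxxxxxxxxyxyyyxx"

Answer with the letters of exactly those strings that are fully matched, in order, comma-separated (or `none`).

B, C, D, E, H

A → no match
B → match
C → match
D → match
E → match
F → no match
G → no match
H → match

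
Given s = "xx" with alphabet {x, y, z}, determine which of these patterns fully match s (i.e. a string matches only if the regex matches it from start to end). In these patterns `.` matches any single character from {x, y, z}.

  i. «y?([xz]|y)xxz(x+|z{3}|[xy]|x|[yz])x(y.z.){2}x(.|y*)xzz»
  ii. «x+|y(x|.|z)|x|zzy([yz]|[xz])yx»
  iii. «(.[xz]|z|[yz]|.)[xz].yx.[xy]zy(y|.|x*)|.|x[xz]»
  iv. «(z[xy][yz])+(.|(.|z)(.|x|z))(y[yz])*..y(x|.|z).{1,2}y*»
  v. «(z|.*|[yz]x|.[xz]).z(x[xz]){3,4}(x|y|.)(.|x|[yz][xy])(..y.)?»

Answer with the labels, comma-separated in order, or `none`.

i → no match — must end with "xzz"
ii → match
iii → match
iv → no match — must start with "z"
v → no match

ii, iii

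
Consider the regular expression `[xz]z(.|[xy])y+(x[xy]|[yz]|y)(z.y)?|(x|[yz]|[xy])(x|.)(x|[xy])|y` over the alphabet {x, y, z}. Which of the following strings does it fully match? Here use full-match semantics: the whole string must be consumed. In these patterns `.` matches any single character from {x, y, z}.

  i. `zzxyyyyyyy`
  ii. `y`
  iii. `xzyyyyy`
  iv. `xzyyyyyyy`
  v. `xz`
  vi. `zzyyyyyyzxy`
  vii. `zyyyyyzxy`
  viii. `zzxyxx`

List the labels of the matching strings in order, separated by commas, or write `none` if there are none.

i, ii, iii, iv, vi, viii

i → match
ii → match
iii → match
iv → match
v → no match
vi → match
vii → no match
viii → match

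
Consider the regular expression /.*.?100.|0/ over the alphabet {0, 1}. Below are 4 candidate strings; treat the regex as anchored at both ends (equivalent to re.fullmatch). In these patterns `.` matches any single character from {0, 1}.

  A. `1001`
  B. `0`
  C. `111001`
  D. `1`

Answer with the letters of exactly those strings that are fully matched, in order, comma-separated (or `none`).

A → match
B → match
C → match
D → no match

A, B, C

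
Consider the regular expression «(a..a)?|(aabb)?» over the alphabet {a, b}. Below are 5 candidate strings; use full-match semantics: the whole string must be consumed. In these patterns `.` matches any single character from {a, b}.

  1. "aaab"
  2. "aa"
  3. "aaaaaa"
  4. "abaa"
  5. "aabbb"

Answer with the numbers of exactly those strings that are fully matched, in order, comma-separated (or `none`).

1 → no match
2 → no match
3 → no match
4 → match
5 → no match

4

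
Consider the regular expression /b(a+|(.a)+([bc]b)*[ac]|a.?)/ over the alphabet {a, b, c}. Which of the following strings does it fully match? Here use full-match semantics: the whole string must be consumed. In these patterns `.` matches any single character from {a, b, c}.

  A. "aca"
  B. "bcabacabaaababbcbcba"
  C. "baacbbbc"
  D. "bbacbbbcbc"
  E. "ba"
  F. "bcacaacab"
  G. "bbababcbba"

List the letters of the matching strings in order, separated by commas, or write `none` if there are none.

B, C, D, E

A → no match — must start with "b"
B → match
C → match
D → match
E → match
F → no match
G → no match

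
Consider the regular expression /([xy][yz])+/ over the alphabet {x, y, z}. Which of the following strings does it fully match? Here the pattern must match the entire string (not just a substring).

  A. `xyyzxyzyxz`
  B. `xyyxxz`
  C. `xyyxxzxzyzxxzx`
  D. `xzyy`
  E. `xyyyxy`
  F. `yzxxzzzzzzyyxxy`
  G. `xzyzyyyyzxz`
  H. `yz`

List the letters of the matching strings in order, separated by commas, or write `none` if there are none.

A → no match
B → no match
C → no match
D → match
E → match
F → no match
G → no match
H → match

D, E, H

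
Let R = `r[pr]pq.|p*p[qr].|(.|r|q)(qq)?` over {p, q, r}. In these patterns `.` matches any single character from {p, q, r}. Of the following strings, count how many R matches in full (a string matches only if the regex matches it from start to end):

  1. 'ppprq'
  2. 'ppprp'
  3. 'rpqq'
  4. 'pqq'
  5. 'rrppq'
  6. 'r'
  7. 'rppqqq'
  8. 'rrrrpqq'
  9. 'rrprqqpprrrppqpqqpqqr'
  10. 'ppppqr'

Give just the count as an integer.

5

1. 'ppprq' → match
2. 'ppprp' → match
3. 'rpqq' → no match
4. 'pqq' → match
5. 'rrppq' → no match
6. 'r' → match
7. 'rppqqq' → no match
8. 'rrrrpqq' → no match
9 → no match
10. 'ppppqr' → match
Total matched: 5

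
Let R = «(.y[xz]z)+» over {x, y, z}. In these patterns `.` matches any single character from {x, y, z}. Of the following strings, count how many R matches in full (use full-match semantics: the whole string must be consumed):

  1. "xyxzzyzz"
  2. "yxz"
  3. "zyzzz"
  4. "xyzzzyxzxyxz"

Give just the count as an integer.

2

1. "xyxzzyzz" → match
2. "yxz" → no match
3. "zyzzz" → no match
4. "xyzzzyxzxyxz" → match
Total matched: 2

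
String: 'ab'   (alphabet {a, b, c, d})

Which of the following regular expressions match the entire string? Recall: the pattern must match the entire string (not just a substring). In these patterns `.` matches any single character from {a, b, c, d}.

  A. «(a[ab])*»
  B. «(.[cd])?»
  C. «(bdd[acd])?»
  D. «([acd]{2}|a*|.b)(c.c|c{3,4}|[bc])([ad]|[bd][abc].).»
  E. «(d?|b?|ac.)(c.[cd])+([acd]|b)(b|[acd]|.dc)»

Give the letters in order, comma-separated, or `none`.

A

A → match
B → no match
C → no match
D → no match
E → no match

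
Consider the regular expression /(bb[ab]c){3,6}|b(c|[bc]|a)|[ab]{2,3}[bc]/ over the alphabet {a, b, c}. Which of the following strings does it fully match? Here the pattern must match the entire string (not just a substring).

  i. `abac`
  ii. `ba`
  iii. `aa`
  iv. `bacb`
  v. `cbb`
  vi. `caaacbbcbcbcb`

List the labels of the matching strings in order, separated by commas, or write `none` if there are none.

i, ii

i. `abac` → match
ii. `ba` → match
iii. `aa` → no match
iv. `bacb` → no match
v. `cbb` → no match
vi → no match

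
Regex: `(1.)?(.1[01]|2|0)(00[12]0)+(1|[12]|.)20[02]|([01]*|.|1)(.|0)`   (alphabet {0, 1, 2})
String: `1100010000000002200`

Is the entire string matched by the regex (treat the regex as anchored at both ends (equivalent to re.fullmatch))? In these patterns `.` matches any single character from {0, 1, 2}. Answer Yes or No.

No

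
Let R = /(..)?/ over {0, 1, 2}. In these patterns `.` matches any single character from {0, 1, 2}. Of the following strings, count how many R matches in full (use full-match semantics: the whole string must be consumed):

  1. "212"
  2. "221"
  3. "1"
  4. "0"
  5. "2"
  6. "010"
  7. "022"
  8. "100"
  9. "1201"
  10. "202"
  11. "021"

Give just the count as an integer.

0

1. "212" → no match
2. "221" → no match
3. "1" → no match
4. "0" → no match
5. "2" → no match
6. "010" → no match
7. "022" → no match
8. "100" → no match
9. "1201" → no match
10. "202" → no match
11. "021" → no match
Total matched: 0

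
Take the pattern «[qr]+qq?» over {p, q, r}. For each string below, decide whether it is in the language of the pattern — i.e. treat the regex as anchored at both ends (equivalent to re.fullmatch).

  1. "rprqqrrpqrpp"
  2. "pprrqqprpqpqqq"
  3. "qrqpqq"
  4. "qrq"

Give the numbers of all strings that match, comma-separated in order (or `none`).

1 → no match
2 → no match
3 → no match
4 → match

4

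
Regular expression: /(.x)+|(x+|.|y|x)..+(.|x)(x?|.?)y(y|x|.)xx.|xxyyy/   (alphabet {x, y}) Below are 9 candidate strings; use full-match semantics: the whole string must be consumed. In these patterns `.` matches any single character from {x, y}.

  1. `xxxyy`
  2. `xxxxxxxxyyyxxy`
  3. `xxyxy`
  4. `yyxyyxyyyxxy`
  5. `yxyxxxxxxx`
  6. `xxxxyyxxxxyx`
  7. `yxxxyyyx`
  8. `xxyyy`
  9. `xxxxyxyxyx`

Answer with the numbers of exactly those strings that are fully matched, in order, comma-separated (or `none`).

1. `xxxyy` → no match
2 → match
3. `xxyxy` → no match
4. `yyxyyxyyyxxy` → match
5. `yxyxxxxxxx` → match
6. `xxxxyyxxxxyx` → no match
7. `yxxxyyyx` → no match
8. `xxyyy` → match
9. `xxxxyxyxyx` → match

2, 4, 5, 8, 9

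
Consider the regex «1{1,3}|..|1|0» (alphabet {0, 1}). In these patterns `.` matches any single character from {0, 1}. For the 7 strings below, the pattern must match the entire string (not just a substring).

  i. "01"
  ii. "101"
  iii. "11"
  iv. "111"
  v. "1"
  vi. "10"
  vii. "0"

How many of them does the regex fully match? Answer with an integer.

6

i. "01" → match
ii. "101" → no match
iii. "11" → match
iv. "111" → match
v. "1" → match
vi. "10" → match
vii. "0" → match
Total matched: 6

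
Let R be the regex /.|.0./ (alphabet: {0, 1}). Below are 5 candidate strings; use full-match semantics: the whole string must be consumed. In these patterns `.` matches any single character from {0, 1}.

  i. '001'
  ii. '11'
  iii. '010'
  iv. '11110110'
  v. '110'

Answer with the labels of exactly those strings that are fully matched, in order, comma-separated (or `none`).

i

i → match
ii → no match
iii → no match
iv → no match
v → no match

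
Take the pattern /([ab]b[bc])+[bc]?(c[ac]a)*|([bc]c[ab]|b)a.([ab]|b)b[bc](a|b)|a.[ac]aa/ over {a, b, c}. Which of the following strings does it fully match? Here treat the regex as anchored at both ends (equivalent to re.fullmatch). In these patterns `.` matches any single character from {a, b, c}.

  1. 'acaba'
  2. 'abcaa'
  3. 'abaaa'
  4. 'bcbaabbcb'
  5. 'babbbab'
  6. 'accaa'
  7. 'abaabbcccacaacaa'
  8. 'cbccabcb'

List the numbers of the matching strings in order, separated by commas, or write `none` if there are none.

2, 3, 4, 6

1 → no match
2 → match
3 → match
4 → match
5 → no match
6 → match
7 → no match
8 → no match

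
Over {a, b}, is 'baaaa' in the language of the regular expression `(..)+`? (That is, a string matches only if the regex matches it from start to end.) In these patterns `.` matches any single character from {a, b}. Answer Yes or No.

No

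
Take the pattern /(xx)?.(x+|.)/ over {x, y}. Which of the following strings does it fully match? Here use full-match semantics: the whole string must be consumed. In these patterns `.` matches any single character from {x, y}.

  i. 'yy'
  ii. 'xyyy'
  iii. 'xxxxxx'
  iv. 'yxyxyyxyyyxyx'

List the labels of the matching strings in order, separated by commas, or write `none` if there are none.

i, iii

i → match
ii → no match
iii → match
iv → no match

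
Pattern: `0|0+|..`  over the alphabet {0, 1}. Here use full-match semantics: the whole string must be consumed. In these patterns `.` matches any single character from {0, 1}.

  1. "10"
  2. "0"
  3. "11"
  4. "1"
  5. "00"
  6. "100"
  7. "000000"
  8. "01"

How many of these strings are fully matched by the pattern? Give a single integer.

1. "10" → match
2. "0" → match
3. "11" → match
4. "1" → no match
5. "00" → match
6. "100" → no match
7. "000000" → match
8. "01" → match
Total matched: 6

6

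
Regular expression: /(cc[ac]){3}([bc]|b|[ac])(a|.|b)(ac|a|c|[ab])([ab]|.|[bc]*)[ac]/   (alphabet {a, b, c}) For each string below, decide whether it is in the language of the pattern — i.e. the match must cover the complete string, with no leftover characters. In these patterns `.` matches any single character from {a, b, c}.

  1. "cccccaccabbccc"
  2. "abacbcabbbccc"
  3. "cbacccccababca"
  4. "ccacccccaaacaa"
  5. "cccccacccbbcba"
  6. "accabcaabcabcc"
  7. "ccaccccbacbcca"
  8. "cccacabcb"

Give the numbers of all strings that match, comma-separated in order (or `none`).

1, 4, 5

1 → match
2 → no match — must start with "cc"
3 → no match — must start with "cc"
4 → match
5 → match
6 → no match — must start with "cc"
7 → no match
8. "cccacabcb" → no match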